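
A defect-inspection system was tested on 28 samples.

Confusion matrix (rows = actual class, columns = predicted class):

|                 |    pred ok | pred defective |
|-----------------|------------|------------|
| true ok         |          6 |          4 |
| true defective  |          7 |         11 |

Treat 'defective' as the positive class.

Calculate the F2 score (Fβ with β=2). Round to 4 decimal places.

0.6322

Fβ = (1+β²)·TP / ((1+β²)·TP + β²·FN + FP), with β²=4
= 5·11 / (5·11 + 4·7 + 4) = 0.6322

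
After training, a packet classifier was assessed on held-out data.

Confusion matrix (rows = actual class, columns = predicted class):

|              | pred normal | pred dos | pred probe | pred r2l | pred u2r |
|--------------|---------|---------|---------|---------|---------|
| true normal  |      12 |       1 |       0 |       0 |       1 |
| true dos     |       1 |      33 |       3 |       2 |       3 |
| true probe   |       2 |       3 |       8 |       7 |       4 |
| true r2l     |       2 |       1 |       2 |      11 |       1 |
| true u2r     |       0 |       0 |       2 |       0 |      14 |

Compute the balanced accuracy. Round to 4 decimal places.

0.6996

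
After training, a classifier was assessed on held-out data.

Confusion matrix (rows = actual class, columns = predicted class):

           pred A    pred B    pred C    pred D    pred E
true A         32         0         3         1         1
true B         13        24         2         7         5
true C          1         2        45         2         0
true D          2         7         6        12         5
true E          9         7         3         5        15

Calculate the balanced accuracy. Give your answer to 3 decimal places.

Balanced accuracy = mean of per-class recall.
  A: recall = 32/37 = 0.8649
  B: recall = 24/51 = 0.4706
  C: recall = 45/50 = 0.9000
  D: recall = 12/32 = 0.3750
  E: recall = 15/39 = 0.3846
Mean = (0.8649 + 0.4706 + 0.9000 + 0.3750 + 0.3846) / 5 = 0.599

0.599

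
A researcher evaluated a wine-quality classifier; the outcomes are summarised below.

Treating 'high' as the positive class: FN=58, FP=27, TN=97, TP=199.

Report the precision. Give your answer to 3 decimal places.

0.881

Precision = TP/(TP+FP) = 199/(199+27) = 199/226 = 0.881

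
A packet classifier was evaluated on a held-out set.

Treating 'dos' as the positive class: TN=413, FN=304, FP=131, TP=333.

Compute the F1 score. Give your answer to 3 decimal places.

0.605

Precision = TP/(TP+FP) = 333/464 = 0.7177
Recall = TP/(TP+FN) = 333/637 = 0.5228
F1 = 2·TP/(2·TP+FP+FN) = 666/1101 = 0.605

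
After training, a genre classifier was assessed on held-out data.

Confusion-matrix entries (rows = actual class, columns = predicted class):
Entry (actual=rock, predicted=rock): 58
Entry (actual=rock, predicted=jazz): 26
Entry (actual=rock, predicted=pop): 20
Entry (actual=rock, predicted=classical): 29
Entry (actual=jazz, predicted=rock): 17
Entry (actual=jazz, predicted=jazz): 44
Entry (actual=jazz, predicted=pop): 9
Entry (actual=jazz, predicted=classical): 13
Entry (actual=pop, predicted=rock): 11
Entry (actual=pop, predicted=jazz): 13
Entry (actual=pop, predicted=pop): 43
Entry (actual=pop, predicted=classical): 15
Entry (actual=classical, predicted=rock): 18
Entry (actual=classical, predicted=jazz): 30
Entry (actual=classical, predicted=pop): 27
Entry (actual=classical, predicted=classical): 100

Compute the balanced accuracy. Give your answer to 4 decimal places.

0.5155

Balanced accuracy = mean of per-class recall.
  rock: recall = 58/133 = 0.43609
  jazz: recall = 44/83 = 0.53012
  pop: recall = 43/82 = 0.52439
  classical: recall = 100/175 = 0.57143
Mean = (0.43609 + 0.53012 + 0.52439 + 0.57143) / 4 = 0.5155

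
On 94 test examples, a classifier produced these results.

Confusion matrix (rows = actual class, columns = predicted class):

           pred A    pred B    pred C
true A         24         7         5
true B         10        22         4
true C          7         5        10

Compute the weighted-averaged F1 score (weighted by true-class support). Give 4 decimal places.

Per-class F1 score (2·TP/(2·TP+FP+FN)):
  A: TP=24, FP=10+7=17, FN=7+5=12 → 48/77 = 0.62338
  B: TP=22, FP=7+5=12, FN=10+4=14 → 44/70 = 0.62857
  C: TP=10, FP=5+4=9, FN=7+5=12 → 20/41 = 0.48780
Weighted-F1 score = Σ (supportᵢ/N)·F1 scoreᵢ with N=94: (36/94)·0.62338 + (36/94)·0.62857 + (22/94)·0.48780 = 0.5936

0.5936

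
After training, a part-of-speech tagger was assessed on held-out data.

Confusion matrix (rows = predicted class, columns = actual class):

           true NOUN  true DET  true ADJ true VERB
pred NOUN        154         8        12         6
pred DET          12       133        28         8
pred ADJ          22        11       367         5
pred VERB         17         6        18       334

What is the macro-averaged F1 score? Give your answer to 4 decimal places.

Per-class F1 score (2·TP/(2·TP+FP+FN)):
  NOUN: TP=154, FP=8+12+6=26, FN=12+22+17=51 → 308/385 = 0.80000
  DET: TP=133, FP=12+28+8=48, FN=8+11+6=25 → 266/339 = 0.78466
  ADJ: TP=367, FP=22+11+5=38, FN=12+28+18=58 → 734/830 = 0.88434
  VERB: TP=334, FP=17+6+18=41, FN=6+8+5=19 → 668/728 = 0.91758
Macro-F1 score = mean = (0.80000 + 0.78466 + 0.88434 + 0.91758) / 4 = 0.8466

0.8466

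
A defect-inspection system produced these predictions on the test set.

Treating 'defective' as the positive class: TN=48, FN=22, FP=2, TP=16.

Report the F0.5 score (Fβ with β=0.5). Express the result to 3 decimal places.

0.727

Fβ = (1+β²)·TP / ((1+β²)·TP + β²·FN + FP), with β²=1/4
= 1.25·16 / (1.25·16 + 0.25·22 + 2) = 0.727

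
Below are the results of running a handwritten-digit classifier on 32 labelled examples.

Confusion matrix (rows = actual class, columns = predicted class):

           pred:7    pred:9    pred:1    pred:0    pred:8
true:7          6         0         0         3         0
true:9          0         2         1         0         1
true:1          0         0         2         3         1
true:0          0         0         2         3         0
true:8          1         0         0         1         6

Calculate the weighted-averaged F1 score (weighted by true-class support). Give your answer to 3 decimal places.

Per-class F1 score (2·TP/(2·TP+FP+FN)):
  7: TP=6, FP=0+0+0+1=1, FN=0+0+3+0=3 → 12/16 = 0.7500
  9: TP=2, FP=0+0+0+0=0, FN=0+1+0+1=2 → 4/6 = 0.6667
  1: TP=2, FP=0+1+2+0=3, FN=0+0+3+1=4 → 4/11 = 0.3636
  0: TP=3, FP=3+0+3+1=7, FN=0+0+2+0=2 → 6/15 = 0.4000
  8: TP=6, FP=0+1+1+0=2, FN=1+0+0+1=2 → 12/16 = 0.7500
Weighted-F1 score = Σ (supportᵢ/N)·F1 scoreᵢ with N=32: (9/32)·0.7500 + (4/32)·0.6667 + (6/32)·0.3636 + (5/32)·0.4000 + (8/32)·0.7500 = 0.612

0.612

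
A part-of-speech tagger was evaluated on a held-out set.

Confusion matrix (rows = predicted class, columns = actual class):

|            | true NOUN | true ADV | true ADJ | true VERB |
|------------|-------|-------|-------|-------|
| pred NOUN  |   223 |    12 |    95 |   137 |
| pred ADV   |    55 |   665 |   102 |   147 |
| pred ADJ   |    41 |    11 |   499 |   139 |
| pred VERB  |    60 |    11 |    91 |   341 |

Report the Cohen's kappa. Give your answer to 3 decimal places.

Observed agreement pₒ = trace/N = 1728/2629 = 0.6573
Expected agreement pₑ = Σ (rowᵢ·colᵢ)/N² = (379·467 + 699·969 + 787·690 + 764·503)/2629² = 0.2578
κ = (pₒ − pₑ)/(1 − pₑ) = (0.6573 − 0.2578)/(1 − 0.2578) = 0.538

0.538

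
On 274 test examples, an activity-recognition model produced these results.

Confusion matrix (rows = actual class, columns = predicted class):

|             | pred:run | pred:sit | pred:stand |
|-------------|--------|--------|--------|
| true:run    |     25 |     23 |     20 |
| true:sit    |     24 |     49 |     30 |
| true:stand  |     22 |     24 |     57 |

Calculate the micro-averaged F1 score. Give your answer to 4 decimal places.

Micro-averaging pools counts across classes: ΣTP=131, ΣFP=143, ΣFN=143.
Micro-F1 score = 2·TP/(2·TP+FP+FN) on pooled counts = 0.4781 (equals overall accuracy in single-label multiclass).

0.4781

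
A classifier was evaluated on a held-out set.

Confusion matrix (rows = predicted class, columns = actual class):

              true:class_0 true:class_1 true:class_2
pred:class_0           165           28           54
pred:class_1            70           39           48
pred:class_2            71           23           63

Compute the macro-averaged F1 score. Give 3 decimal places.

0.435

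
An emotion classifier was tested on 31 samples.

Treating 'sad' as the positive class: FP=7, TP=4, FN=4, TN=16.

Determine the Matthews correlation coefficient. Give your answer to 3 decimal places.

0.179

MCC = (TP·TN − FP·FN) / √((TP+FP)(TP+FN)(TN+FP)(TN+FN))
Numerator = 4·16 − 7·4 = 36
Denominator = √(11·8·23·20) = √40480 = 201.1964
MCC = 36 / 201.1964 = 0.179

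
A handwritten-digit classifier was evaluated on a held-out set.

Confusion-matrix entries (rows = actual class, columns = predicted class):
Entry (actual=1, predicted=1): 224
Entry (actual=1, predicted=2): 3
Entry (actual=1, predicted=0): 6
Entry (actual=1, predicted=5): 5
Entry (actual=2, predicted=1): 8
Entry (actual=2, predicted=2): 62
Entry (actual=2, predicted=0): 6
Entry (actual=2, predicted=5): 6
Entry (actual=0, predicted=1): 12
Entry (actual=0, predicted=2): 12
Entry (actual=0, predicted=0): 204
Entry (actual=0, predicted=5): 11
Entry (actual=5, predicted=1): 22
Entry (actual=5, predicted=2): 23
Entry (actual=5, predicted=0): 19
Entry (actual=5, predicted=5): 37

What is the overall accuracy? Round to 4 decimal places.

Accuracy = trace / total = (224+62+204+37=527) / 660 = 527/660 = 0.7985

0.7985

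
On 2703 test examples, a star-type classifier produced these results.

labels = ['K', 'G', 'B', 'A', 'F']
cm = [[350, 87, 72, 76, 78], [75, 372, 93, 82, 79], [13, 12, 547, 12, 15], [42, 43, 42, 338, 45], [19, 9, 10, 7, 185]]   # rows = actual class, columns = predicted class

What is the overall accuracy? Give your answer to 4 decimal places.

Accuracy = trace / total = (350+372+547+338+185=1792) / 2703 = 1792/2703 = 0.6630

0.6630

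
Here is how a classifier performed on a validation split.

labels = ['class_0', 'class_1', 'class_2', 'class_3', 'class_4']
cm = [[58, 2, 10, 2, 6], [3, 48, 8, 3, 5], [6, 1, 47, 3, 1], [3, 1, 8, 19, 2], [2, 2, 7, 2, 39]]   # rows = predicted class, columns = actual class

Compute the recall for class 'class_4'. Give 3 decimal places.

Take TP from the diagonal, FP from the rest of the 'class_4' prediction marginal, FN from the rest of the 'class_4' actual marginal.
recall = TP/(TP+FN).
class_4: TP=39, FN=6+5+1+2=14 → 39/53 = 0.7358

0.736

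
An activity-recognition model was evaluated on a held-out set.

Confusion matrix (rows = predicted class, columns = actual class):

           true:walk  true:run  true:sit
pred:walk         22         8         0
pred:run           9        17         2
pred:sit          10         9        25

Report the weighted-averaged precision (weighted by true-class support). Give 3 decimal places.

Per-class precision (TP/(TP+FP)):
  walk: TP=22, FP=8+0=8 → 22/30 = 0.7333
  run: TP=17, FP=9+2=11 → 17/28 = 0.6071
  sit: TP=25, FP=10+9=19 → 25/44 = 0.5682
Weighted-precision = Σ (supportᵢ/N)·precisionᵢ with N=102: (41/102)·0.7333 + (34/102)·0.6071 + (27/102)·0.5682 = 0.648

0.648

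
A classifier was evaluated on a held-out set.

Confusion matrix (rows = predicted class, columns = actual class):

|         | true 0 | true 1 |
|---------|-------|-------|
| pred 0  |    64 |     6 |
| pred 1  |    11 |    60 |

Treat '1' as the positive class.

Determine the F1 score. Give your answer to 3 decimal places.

0.876

Precision = TP/(TP+FP) = 60/71 = 0.8451
Recall = TP/(TP+FN) = 60/66 = 0.9091
F1 = 2·TP/(2·TP+FP+FN) = 120/137 = 0.876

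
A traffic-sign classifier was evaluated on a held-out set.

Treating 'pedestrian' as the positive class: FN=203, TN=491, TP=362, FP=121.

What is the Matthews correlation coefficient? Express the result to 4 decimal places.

0.4499

MCC = (TP·TN − FP·FN) / √((TP+FP)(TP+FN)(TN+FP)(TN+FN))
Numerator = 362·491 − 121·203 = 153179
Denominator = √(483·565·612·694) = √115906147560 = 340449.9193
MCC = 153179 / 340449.9193 = 0.4499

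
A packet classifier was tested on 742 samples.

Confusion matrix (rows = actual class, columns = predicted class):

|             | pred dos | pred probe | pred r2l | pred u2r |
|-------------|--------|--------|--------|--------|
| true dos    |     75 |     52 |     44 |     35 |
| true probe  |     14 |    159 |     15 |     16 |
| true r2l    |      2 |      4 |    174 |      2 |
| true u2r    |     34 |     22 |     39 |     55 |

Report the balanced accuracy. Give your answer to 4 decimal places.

Balanced accuracy = mean of per-class recall.
  dos: recall = 75/206 = 0.36408
  probe: recall = 159/204 = 0.77941
  r2l: recall = 174/182 = 0.95604
  u2r: recall = 55/150 = 0.36667
Mean = (0.36408 + 0.77941 + 0.95604 + 0.36667) / 4 = 0.6166

0.6166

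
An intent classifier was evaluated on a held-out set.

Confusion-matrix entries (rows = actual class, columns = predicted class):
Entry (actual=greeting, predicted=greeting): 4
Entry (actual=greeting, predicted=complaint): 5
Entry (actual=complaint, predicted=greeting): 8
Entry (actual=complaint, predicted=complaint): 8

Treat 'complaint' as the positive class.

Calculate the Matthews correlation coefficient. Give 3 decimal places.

MCC = (TP·TN − FP·FN) / √((TP+FP)(TP+FN)(TN+FP)(TN+FN))
Numerator = 8·4 − 5·8 = -8
Denominator = √(13·16·9·12) = √22464 = 149.8800
MCC = -8 / 149.8800 = -0.053

-0.053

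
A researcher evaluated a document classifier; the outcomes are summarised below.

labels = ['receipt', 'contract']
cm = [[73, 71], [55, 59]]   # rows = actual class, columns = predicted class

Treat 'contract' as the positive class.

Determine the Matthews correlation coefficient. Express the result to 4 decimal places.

0.0243

MCC = (TP·TN − FP·FN) / √((TP+FP)(TP+FN)(TN+FP)(TN+FN))
Numerator = 59·73 − 71·55 = 402
Denominator = √(130·114·144·128) = √273162240 = 16527.6205
MCC = 402 / 16527.6205 = 0.0243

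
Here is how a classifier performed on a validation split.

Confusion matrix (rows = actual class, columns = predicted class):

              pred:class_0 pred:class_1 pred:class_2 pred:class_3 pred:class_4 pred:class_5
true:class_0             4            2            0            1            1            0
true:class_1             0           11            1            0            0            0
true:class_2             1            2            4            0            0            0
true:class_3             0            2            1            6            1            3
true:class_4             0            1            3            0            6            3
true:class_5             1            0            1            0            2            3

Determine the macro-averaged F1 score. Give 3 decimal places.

0.545

Per-class F1 score (2·TP/(2·TP+FP+FN)):
  class_0: TP=4, FP=0+1+0+0+1=2, FN=2+0+1+1+0=4 → 8/14 = 0.5714
  class_1: TP=11, FP=2+2+2+1+0=7, FN=0+1+0+0+0=1 → 22/30 = 0.7333
  class_2: TP=4, FP=0+1+1+3+1=6, FN=1+2+0+0+0=3 → 8/17 = 0.4706
  class_3: TP=6, FP=1+0+0+0+0=1, FN=0+2+1+1+3=7 → 12/20 = 0.6000
  class_4: TP=6, FP=1+0+0+1+2=4, FN=0+1+3+0+3=7 → 12/23 = 0.5217
  class_5: TP=3, FP=0+0+0+3+3=6, FN=1+0+1+0+2=4 → 6/16 = 0.3750
Macro-F1 score = mean = (0.5714 + 0.7333 + 0.4706 + 0.6000 + 0.5217 + 0.3750) / 6 = 0.545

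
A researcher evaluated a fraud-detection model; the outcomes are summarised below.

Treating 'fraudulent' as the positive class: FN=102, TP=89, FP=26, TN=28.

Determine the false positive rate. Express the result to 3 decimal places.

FPR = FP/(FP+TN) = 26/(26+28) = 0.481

0.481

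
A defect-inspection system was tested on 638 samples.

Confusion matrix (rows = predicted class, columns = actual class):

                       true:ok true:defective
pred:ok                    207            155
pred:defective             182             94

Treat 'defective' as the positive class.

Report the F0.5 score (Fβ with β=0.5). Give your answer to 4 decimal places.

Fβ = (1+β²)·TP / ((1+β²)·TP + β²·FN + FP), with β²=1/4
= 1.25·94 / (1.25·94 + 0.25·155 + 182) = 0.3474

0.3474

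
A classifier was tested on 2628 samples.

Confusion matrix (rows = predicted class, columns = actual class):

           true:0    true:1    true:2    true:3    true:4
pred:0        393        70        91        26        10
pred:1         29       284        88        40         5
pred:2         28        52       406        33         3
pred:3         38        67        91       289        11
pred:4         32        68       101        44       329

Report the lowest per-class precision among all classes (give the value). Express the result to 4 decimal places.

0.5732

Per-class precision (TP/(TP+FP)):
  0: TP=393, FP=70+91+26+10=197 → 393/590 = 0.66610
  1: TP=284, FP=29+88+40+5=162 → 284/446 = 0.63677
  2: TP=406, FP=28+52+33+3=116 → 406/522 = 0.77778
  3: TP=289, FP=38+67+91+11=207 → 289/496 = 0.58266
  4: TP=329, FP=32+68+101+44=245 → 329/574 = 0.57317
Lowest is class '4' with precision = 0.5732.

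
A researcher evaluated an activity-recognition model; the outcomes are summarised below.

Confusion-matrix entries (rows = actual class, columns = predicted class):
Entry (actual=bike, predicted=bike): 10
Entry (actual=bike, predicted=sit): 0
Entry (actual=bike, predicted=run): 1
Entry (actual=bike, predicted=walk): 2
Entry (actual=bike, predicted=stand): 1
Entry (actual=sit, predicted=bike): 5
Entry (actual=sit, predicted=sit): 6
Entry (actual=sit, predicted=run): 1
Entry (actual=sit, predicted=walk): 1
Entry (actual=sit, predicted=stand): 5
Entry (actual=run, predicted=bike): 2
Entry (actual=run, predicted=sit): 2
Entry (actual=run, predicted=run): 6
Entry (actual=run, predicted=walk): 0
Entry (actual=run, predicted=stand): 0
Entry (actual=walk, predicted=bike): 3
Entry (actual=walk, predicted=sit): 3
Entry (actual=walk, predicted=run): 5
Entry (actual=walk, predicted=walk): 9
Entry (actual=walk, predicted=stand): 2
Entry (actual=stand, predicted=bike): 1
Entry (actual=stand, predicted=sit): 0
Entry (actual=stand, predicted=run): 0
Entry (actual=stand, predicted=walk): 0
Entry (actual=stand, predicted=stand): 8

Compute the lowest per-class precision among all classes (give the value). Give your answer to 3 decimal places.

0.462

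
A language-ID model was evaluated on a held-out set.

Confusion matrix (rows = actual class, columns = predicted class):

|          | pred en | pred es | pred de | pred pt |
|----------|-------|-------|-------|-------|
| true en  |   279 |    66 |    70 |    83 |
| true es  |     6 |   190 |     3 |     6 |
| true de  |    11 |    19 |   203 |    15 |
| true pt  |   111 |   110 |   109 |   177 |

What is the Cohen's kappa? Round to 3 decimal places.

Observed agreement pₒ = trace/N = 849/1458 = 0.5823
Expected agreement pₑ = Σ (rowᵢ·colᵢ)/N² = (498·407 + 205·385 + 248·385 + 507·281)/1458² = 0.2444
κ = (pₒ − pₑ)/(1 − pₑ) = (0.5823 − 0.2444)/(1 − 0.2444) = 0.447

0.447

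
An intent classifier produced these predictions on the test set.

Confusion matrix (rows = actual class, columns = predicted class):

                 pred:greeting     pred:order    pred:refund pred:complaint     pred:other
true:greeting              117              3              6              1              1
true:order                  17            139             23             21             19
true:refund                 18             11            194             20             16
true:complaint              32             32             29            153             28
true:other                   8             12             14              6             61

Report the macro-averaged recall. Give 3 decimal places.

0.692

Per-class recall (TP/(TP+FN)):
  greeting: TP=117, FN=3+6+1+1=11 → 117/128 = 0.9141
  order: TP=139, FN=17+23+21+19=80 → 139/219 = 0.6347
  refund: TP=194, FN=18+11+20+16=65 → 194/259 = 0.7490
  complaint: TP=153, FN=32+32+29+28=121 → 153/274 = 0.5584
  other: TP=61, FN=8+12+14+6=40 → 61/101 = 0.6040
Macro-recall = mean = (0.9141 + 0.6347 + 0.7490 + 0.5584 + 0.6040) / 5 = 0.692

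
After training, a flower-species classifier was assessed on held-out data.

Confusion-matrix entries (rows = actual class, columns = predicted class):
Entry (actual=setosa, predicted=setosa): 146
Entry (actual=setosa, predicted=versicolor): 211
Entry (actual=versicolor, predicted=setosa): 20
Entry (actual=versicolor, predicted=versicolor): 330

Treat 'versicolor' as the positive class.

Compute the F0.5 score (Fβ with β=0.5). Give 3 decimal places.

Fβ = (1+β²)·TP / ((1+β²)·TP + β²·FN + FP), with β²=1/4
= 1.25·330 / (1.25·330 + 0.25·20 + 211) = 0.656

0.656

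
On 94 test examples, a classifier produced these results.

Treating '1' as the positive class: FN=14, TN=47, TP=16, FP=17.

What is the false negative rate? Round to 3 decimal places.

FNR = FN/(FN+TP) = 14/(14+16) = 0.467

0.467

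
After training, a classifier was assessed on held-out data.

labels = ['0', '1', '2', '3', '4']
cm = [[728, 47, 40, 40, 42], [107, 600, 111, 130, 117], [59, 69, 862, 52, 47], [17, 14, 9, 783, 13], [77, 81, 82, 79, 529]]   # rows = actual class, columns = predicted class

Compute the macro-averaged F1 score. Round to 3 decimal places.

0.735

Per-class F1 score (2·TP/(2·TP+FP+FN)):
  0: TP=728, FP=107+59+17+77=260, FN=47+40+40+42=169 → 1456/1885 = 0.7724
  1: TP=600, FP=47+69+14+81=211, FN=107+111+130+117=465 → 1200/1876 = 0.6397
  2: TP=862, FP=40+111+9+82=242, FN=59+69+52+47=227 → 1724/2193 = 0.7861
  3: TP=783, FP=40+130+52+79=301, FN=17+14+9+13=53 → 1566/1920 = 0.8156
  4: TP=529, FP=42+117+47+13=219, FN=77+81+82+79=319 → 1058/1596 = 0.6629
Macro-F1 score = mean = (0.7724 + 0.6397 + 0.7861 + 0.8156 + 0.6629) / 5 = 0.735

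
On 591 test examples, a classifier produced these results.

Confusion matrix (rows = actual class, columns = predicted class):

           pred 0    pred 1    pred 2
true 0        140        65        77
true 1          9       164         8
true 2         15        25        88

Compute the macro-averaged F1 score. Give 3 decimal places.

0.656

Per-class F1 score (2·TP/(2·TP+FP+FN)):
  0: TP=140, FP=9+15=24, FN=65+77=142 → 280/446 = 0.6278
  1: TP=164, FP=65+25=90, FN=9+8=17 → 328/435 = 0.7540
  2: TP=88, FP=77+8=85, FN=15+25=40 → 176/301 = 0.5847
Macro-F1 score = mean = (0.6278 + 0.7540 + 0.5847) / 3 = 0.656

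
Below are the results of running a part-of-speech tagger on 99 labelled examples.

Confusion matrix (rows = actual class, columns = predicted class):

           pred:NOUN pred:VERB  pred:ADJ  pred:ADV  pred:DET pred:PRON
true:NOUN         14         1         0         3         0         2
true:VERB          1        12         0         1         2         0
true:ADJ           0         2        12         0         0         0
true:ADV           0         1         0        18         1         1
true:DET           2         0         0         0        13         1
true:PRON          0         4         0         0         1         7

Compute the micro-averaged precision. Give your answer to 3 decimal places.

0.768

Micro-averaging pools counts across classes: ΣTP=76, ΣFP=23, ΣFN=23.
Micro-precision = TP/(TP+FP) on pooled counts = 0.768 (equals overall accuracy in single-label multiclass).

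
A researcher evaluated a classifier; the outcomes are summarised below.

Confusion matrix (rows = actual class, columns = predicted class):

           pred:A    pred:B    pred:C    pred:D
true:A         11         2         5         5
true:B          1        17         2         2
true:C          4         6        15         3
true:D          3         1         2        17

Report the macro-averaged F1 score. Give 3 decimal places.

Per-class F1 score (2·TP/(2·TP+FP+FN)):
  A: TP=11, FP=1+4+3=8, FN=2+5+5=12 → 22/42 = 0.5238
  B: TP=17, FP=2+6+1=9, FN=1+2+2=5 → 34/48 = 0.7083
  C: TP=15, FP=5+2+2=9, FN=4+6+3=13 → 30/52 = 0.5769
  D: TP=17, FP=5+2+3=10, FN=3+1+2=6 → 34/50 = 0.6800
Macro-F1 score = mean = (0.5238 + 0.7083 + 0.5769 + 0.6800) / 4 = 0.622

0.622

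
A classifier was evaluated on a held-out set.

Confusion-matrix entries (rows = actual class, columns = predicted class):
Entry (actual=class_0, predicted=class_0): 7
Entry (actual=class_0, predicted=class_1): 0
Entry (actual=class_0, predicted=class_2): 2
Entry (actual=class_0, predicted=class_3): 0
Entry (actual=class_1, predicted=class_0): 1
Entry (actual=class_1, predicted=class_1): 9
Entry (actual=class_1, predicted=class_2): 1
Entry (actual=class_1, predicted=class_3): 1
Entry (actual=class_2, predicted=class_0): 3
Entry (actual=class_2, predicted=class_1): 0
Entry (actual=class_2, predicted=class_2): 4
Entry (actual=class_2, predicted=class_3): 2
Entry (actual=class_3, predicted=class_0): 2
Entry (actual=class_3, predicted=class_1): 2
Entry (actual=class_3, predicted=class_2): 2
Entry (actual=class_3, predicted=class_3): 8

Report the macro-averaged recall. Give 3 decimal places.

0.636

Per-class recall (TP/(TP+FN)):
  class_0: TP=7, FN=0+2+0=2 → 7/9 = 0.7778
  class_1: TP=9, FN=1+1+1=3 → 9/12 = 0.7500
  class_2: TP=4, FN=3+0+2=5 → 4/9 = 0.4444
  class_3: TP=8, FN=2+2+2=6 → 8/14 = 0.5714
Macro-recall = mean = (0.7778 + 0.7500 + 0.4444 + 0.5714) / 4 = 0.636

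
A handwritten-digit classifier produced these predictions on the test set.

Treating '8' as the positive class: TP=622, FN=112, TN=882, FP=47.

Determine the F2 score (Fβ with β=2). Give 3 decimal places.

0.863

Fβ = (1+β²)·TP / ((1+β²)·TP + β²·FN + FP), with β²=4
= 5·622 / (5·622 + 4·112 + 47) = 0.863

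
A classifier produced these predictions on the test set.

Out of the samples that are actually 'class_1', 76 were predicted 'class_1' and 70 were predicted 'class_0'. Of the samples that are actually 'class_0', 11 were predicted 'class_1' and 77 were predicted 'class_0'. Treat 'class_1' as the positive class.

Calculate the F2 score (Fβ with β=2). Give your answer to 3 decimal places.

0.566

Fβ = (1+β²)·TP / ((1+β²)·TP + β²·FN + FP), with β²=4
= 5·76 / (5·76 + 4·70 + 11) = 0.566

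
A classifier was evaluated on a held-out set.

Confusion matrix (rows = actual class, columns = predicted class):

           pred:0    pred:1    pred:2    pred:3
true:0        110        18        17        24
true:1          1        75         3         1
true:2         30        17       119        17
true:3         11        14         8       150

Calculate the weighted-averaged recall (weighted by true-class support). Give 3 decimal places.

Per-class recall (TP/(TP+FN)):
  0: TP=110, FN=18+17+24=59 → 110/169 = 0.6509
  1: TP=75, FN=1+3+1=5 → 75/80 = 0.9375
  2: TP=119, FN=30+17+17=64 → 119/183 = 0.6503
  3: TP=150, FN=11+14+8=33 → 150/183 = 0.8197
Weighted-recall = Σ (supportᵢ/N)·recallᵢ with N=615: (169/615)·0.6509 + (80/615)·0.9375 + (183/615)·0.6503 + (183/615)·0.8197 = 0.738

0.738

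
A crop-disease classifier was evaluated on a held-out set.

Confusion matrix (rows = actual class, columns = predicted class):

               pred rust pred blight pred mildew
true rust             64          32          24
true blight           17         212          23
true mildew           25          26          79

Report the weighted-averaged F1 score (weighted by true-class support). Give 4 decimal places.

Per-class F1 score (2·TP/(2·TP+FP+FN)):
  rust: TP=64, FP=17+25=42, FN=32+24=56 → 128/226 = 0.56637
  blight: TP=212, FP=32+26=58, FN=17+23=40 → 424/522 = 0.81226
  mildew: TP=79, FP=24+23=47, FN=25+26=51 → 158/256 = 0.61719
Weighted-F1 score = Σ (supportᵢ/N)·F1 scoreᵢ with N=502: (120/502)·0.56637 + (252/502)·0.81226 + (130/502)·0.61719 = 0.7030

0.7030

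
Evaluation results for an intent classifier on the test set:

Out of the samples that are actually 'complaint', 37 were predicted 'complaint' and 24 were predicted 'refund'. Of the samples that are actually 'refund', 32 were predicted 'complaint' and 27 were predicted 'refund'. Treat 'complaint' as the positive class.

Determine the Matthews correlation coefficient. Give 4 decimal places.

0.0649

MCC = (TP·TN − FP·FN) / √((TP+FP)(TP+FN)(TN+FP)(TN+FN))
Numerator = 37·27 − 32·24 = 231
Denominator = √(69·61·59·51) = √12664881 = 3558.7752
MCC = 231 / 3558.7752 = 0.0649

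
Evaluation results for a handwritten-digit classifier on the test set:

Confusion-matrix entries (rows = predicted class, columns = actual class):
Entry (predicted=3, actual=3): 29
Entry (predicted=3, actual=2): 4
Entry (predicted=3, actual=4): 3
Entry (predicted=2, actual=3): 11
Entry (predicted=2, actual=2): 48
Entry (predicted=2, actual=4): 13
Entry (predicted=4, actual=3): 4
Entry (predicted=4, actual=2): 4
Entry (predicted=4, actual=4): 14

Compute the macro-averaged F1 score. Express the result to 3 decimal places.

Per-class F1 score (2·TP/(2·TP+FP+FN)):
  3: TP=29, FP=4+3=7, FN=11+4=15 → 58/80 = 0.7250
  2: TP=48, FP=11+13=24, FN=4+4=8 → 96/128 = 0.7500
  4: TP=14, FP=4+4=8, FN=3+13=16 → 28/52 = 0.5385
Macro-F1 score = mean = (0.7250 + 0.7500 + 0.5385) / 3 = 0.671

0.671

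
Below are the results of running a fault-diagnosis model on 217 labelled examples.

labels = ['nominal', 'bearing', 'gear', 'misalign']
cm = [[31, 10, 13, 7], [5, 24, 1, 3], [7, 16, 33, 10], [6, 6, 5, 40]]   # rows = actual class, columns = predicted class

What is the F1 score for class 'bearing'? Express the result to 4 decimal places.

0.5393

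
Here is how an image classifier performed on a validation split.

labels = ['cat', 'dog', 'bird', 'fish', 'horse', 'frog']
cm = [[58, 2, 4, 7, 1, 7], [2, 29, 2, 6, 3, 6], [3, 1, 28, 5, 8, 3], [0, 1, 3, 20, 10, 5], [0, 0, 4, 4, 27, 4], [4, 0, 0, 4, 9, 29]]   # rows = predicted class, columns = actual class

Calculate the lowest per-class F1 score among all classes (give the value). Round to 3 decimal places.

Per-class F1 score (2·TP/(2·TP+FP+FN)):
  cat: TP=58, FP=2+4+7+1+7=21, FN=2+3+0+0+4=9 → 116/146 = 0.7945
  dog: TP=29, FP=2+2+6+3+6=19, FN=2+1+1+0+0=4 → 58/81 = 0.7160
  bird: TP=28, FP=3+1+5+8+3=20, FN=4+2+3+4+0=13 → 56/89 = 0.6292
  fish: TP=20, FP=0+1+3+10+5=19, FN=7+6+5+4+4=26 → 40/85 = 0.4706
  horse: TP=27, FP=0+0+4+4+4=12, FN=1+3+8+10+9=31 → 54/97 = 0.5567
  frog: TP=29, FP=4+0+0+4+9=17, FN=7+6+3+5+4=25 → 58/100 = 0.5800
Lowest is class 'fish' with F1 score = 0.471.

0.471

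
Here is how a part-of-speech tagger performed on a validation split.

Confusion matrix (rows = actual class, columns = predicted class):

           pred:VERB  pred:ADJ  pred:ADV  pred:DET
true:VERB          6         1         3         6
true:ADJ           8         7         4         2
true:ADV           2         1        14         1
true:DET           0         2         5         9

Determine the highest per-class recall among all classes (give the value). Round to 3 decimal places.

Per-class recall (TP/(TP+FN)):
  VERB: TP=6, FN=1+3+6=10 → 6/16 = 0.3750
  ADJ: TP=7, FN=8+4+2=14 → 7/21 = 0.3333
  ADV: TP=14, FN=2+1+1=4 → 14/18 = 0.7778
  DET: TP=9, FN=0+2+5=7 → 9/16 = 0.5625
Highest is class 'ADV' with recall = 0.778.

0.778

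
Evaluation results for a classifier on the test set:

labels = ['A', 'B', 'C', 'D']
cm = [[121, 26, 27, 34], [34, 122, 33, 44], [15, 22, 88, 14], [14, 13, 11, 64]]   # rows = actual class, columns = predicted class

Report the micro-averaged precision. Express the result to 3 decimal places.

Micro-averaging pools counts across classes: ΣTP=395, ΣFP=287, ΣFN=287.
Micro-precision = TP/(TP+FP) on pooled counts = 0.579 (equals overall accuracy in single-label multiclass).

0.579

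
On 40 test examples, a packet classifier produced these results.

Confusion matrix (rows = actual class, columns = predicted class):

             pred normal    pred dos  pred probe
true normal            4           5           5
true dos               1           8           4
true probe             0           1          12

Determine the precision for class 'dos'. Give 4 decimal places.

0.5714

Take TP from the diagonal, FP from the rest of the 'dos' prediction marginal, FN from the rest of the 'dos' actual marginal.
precision = TP/(TP+FP).
dos: TP=8, FP=5+1=6 → 8/14 = 0.57143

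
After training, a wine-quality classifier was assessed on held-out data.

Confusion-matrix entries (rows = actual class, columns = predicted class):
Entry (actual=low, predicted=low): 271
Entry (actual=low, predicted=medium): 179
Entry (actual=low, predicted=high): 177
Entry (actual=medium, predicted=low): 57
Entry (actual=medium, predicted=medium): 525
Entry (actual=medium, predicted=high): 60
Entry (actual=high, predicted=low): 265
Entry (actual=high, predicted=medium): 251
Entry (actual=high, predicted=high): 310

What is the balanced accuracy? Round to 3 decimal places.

0.542

Balanced accuracy = mean of per-class recall.
  low: recall = 271/627 = 0.4322
  medium: recall = 525/642 = 0.8178
  high: recall = 310/826 = 0.3753
Mean = (0.4322 + 0.8178 + 0.3753) / 3 = 0.542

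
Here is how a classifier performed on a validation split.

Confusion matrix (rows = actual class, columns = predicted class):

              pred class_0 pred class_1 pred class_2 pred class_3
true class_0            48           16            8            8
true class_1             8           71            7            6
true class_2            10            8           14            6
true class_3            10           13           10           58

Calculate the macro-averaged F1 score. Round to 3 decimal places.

Per-class F1 score (2·TP/(2·TP+FP+FN)):
  class_0: TP=48, FP=8+10+10=28, FN=16+8+8=32 → 96/156 = 0.6154
  class_1: TP=71, FP=16+8+13=37, FN=8+7+6=21 → 142/200 = 0.7100
  class_2: TP=14, FP=8+7+10=25, FN=10+8+6=24 → 28/77 = 0.3636
  class_3: TP=58, FP=8+6+6=20, FN=10+13+10=33 → 116/169 = 0.6864
Macro-F1 score = mean = (0.6154 + 0.7100 + 0.3636 + 0.6864) / 4 = 0.594

0.594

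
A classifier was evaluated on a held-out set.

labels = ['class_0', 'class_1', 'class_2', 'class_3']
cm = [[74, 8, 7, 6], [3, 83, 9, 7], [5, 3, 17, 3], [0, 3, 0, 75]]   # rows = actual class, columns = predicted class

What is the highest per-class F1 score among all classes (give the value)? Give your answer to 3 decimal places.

0.888

Per-class F1 score (2·TP/(2·TP+FP+FN)):
  class_0: TP=74, FP=3+5+0=8, FN=8+7+6=21 → 148/177 = 0.8362
  class_1: TP=83, FP=8+3+3=14, FN=3+9+7=19 → 166/199 = 0.8342
  class_2: TP=17, FP=7+9+0=16, FN=5+3+3=11 → 34/61 = 0.5574
  class_3: TP=75, FP=6+7+3=16, FN=0+3+0=3 → 150/169 = 0.8876
Highest is class 'class_3' with F1 score = 0.888.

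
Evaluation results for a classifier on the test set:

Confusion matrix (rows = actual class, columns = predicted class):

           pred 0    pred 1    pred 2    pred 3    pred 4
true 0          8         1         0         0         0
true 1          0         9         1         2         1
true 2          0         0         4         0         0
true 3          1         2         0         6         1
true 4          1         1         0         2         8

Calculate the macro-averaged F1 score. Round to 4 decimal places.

0.7501

Per-class F1 score (2·TP/(2·TP+FP+FN)):
  0: TP=8, FP=0+0+1+1=2, FN=1+0+0+0=1 → 16/19 = 0.84211
  1: TP=9, FP=1+0+2+1=4, FN=0+1+2+1=4 → 18/26 = 0.69231
  2: TP=4, FP=0+1+0+0=1, FN=0+0+0+0=0 → 8/9 = 0.88889
  3: TP=6, FP=0+2+0+2=4, FN=1+2+0+1=4 → 12/20 = 0.60000
  4: TP=8, FP=0+1+0+1=2, FN=1+1+0+2=4 → 16/22 = 0.72727
Macro-F1 score = mean = (0.84211 + 0.69231 + 0.88889 + 0.60000 + 0.72727) / 5 = 0.7501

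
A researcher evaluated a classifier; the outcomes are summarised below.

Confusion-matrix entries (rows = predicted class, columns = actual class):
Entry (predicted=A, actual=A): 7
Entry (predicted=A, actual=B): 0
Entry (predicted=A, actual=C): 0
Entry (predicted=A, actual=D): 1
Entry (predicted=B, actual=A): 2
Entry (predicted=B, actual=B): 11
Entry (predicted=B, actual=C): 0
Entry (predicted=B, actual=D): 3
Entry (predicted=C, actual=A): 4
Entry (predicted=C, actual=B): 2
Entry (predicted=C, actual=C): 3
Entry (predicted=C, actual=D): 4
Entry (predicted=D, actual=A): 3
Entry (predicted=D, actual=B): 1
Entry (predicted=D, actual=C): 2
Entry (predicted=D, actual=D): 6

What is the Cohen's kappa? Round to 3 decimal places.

0.406

Observed agreement pₒ = trace/N = 27/49 = 0.5510
Expected agreement pₑ = Σ (rowᵢ·colᵢ)/N² = (16·8 + 14·16 + 5·13 + 14·12)/49² = 0.2436
κ = (pₒ − pₑ)/(1 − pₑ) = (0.5510 − 0.2436)/(1 − 0.2436) = 0.406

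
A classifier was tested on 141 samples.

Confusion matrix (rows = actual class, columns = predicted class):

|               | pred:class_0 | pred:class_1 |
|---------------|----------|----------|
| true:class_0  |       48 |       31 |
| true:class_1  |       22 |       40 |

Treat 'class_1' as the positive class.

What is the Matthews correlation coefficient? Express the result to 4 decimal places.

0.2509

MCC = (TP·TN − FP·FN) / √((TP+FP)(TP+FN)(TN+FP)(TN+FN))
Numerator = 40·48 − 31·22 = 1238
Denominator = √(71·62·79·70) = √24343060 = 4933.8687
MCC = 1238 / 4933.8687 = 0.2509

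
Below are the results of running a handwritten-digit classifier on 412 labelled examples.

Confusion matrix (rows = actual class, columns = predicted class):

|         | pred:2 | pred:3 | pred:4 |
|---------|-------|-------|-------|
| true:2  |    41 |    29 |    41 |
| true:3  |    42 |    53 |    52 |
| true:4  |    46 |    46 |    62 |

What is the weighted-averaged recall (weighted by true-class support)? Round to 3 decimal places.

0.379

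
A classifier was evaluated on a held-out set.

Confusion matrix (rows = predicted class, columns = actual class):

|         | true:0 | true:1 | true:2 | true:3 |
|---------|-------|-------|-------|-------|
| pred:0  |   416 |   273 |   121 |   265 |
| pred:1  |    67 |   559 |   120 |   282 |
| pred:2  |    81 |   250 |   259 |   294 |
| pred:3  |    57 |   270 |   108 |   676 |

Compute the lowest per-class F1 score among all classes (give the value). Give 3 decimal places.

0.347

Per-class F1 score (2·TP/(2·TP+FP+FN)):
  0: TP=416, FP=273+121+265=659, FN=67+81+57=205 → 832/1696 = 0.4906
  1: TP=559, FP=67+120+282=469, FN=273+250+270=793 → 1118/2380 = 0.4697
  2: TP=259, FP=81+250+294=625, FN=121+120+108=349 → 518/1492 = 0.3472
  3: TP=676, FP=57+270+108=435, FN=265+282+294=841 → 1352/2628 = 0.5145
Lowest is class '2' with F1 score = 0.347.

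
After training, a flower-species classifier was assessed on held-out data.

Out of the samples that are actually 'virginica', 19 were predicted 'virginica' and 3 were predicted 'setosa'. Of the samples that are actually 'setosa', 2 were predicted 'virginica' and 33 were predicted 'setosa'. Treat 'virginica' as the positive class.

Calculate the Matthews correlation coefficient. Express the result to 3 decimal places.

MCC = (TP·TN − FP·FN) / √((TP+FP)(TP+FN)(TN+FP)(TN+FN))
Numerator = 19·33 − 2·3 = 621
Denominator = √(21·22·35·36) = √582120 = 762.9679
MCC = 621 / 762.9679 = 0.814

0.814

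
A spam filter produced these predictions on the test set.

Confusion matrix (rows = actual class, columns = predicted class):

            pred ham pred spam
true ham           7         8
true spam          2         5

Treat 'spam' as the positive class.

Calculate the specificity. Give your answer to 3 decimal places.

Specificity = TN/(TN+FP) = 7/(7+8) = 0.467

0.467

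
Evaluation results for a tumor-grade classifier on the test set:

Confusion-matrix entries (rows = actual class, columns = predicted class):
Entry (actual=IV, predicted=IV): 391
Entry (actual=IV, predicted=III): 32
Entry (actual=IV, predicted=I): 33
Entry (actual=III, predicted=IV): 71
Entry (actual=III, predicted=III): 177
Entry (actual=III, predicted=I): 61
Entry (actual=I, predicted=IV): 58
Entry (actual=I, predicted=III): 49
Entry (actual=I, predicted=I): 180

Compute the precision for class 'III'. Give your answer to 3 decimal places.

0.686

Treat 'III' as positive and all other classes as negative.
precision = TP/(TP+FP).
III: TP=177, FP=32+49=81 → 177/258 = 0.6860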